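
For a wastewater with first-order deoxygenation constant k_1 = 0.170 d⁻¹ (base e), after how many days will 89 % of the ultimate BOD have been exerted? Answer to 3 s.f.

t ≈ 13.0 d

y/L₀ = 1 − e^(−k_1 t) = 0.89 ⇒ e^(−k_1 t) = 0.110
t = −ln(0.110) / 0.170 = 2.207 / 0.170 = 12.98 d.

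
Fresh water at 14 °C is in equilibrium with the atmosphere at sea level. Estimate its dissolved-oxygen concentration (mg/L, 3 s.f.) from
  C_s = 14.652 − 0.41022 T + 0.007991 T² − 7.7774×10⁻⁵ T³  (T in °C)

C_s = 14.652 − 0.41022×14 + 0.007991×14² − 7.7774×10⁻⁵×14³ = 10.26 mg/L.

C_s ≈ 10.3 mg/L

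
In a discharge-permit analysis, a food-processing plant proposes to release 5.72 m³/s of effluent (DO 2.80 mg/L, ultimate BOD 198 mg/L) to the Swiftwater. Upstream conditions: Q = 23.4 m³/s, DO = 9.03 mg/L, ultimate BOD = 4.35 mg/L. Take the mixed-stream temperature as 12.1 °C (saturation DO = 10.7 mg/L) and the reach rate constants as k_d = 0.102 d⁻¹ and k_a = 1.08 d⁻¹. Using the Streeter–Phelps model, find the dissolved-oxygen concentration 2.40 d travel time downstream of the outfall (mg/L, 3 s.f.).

Mixed DO = (23.4×9.03 + 5.72×2.80)/(23.4+5.72) = 227.3/29.12 = 7.806 mg/L.
Mixed L₀ = (23.4×4.35 + 5.72×198)/(29.12) = 1234/29.12 = 42.39 mg/L.
Initial deficit D₀ = C_s − DO₀ = 10.7 − 7.806 = 2.894 mg/L.
D(2.40) = [0.102×42.39/(1.08−0.102)](e^(−0.102×2.40) − e^(−1.08×2.40)) + 2.894 e^(−1.08×2.40)
= 4.421 × (0.7829 − 0.07487) + 2.894 × 0.07487 = 3.347 mg/L.
DO = 10.7 − 3.347 = 7.353 mg/L.

DO ≈ 7.35 mg/L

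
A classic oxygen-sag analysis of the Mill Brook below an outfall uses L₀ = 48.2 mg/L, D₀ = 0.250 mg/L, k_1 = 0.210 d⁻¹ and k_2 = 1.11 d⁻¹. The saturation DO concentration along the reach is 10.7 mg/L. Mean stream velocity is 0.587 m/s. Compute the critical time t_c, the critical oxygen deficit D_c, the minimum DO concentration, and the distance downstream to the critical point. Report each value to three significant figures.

At the critical point dD/dt = 0, so k_1 L₀ e^(−k_1 t) = k_2 D. Substituting D(t) from the Streeter–Phelps equation and solving for t gives
t_c = ln[(k_2/k_1)(1 − D₀(k_2−k_1)/(k_1 L₀))] / (k_2−k_1).
Here k_2−k_1 = 0.9000 d⁻¹ and 1 − D₀(k_2−k_1)/(k_1 L₀) = 1 − 0.250×0.9000/(0.210×48.2) = 0.9778, so
t_c = ln(5.286 × 0.9778) / 0.9000 = 1.643 / 0.9000 = 1.825 d.
L(t_c) = L₀ e^(−k_1 t_c) = 48.2 × 0.6816 = 32.85 mg/L, and at the critical point k_2 D_c = k_1 L, so D_c = (0.210/1.11) × 32.85 = 6.216 mg/L.
Minimum DO = C_s − D_c = 10.7 − 6.216 = 4.484 mg/L.
x_c = v t_c = 0.587 m/s × 1.825 d × 86400 s/d = 92560 m ≈ 92.6 km.

t_c ≈ 1.83 d; D_c ≈ 6.22 mg/L; min DO ≈ 4.48 mg/L; x_c ≈ 92.6 km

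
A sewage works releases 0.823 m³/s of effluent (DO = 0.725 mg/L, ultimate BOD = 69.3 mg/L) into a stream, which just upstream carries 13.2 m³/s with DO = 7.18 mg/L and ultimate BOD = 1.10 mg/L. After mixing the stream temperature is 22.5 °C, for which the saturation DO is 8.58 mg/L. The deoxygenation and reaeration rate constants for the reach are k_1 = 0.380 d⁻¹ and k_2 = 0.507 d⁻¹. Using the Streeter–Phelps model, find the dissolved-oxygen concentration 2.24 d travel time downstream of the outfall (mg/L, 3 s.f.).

Mixed DO = (13.2×7.18 + 0.823×0.725)/(13.2+0.823) = 95.37/14.02 = 6.801 mg/L.
Mixed L₀ = (13.2×1.10 + 0.823×69.3)/(14.02) = 71.55/14.02 = 5.103 mg/L.
Initial deficit D₀ = C_s − DO₀ = 8.58 − 6.801 = 1.779 mg/L.
D(2.24) = [0.380×5.103/(0.507−0.380)](e^(−0.380×2.24) − e^(−0.507×2.24)) + 1.779 e^(−0.507×2.24)
= 15.27 × (0.4269 − 0.3212) + 1.779 × 0.3212 = 2.185 mg/L.
DO = 8.58 − 2.185 = 6.395 mg/L.

DO ≈ 6.39 mg/L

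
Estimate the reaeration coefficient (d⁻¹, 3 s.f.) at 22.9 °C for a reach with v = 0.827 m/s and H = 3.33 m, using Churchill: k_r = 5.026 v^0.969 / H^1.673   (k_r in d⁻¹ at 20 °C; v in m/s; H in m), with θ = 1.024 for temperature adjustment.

k_r ≈ 0.599 d⁻¹

k_r(20) = 5.026 × 0.827^0.969 / 3.33^1.673 = 5.026 × 0.8319 / 7.483 = 0.5588 d⁻¹.
k_r(22.9) = 0.5588 × 1.024^(22.9−20) = 0.5588 × 1.071 = 0.5986 d⁻¹.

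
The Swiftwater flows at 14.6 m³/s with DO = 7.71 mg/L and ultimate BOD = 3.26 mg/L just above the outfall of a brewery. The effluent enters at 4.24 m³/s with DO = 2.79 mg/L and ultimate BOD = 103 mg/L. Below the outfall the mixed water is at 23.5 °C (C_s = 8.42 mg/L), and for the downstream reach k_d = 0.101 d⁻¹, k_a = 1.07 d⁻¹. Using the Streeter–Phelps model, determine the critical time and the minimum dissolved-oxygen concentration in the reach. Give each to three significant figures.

t_c ≈ 1.27 d; minimum DO ≈ 6.28 mg/L

Mixed DO = (14.6×7.71 + 4.24×2.79)/(14.6+4.24) = 124.4/18.84 = 6.603 mg/L.
Mixed L₀ = (14.6×3.26 + 4.24×103)/(18.84) = 484.3/18.84 = 25.71 mg/L.
Initial deficit D₀ = C_s − DO₀ = 8.42 − 6.603 = 1.817 mg/L.
t_c = (1/0.9690) ln[(1.07/0.101)(1 − 1.817×0.9690/(0.101×25.71))] = 1.032 × ln(3.409) = 1.266 d.
D_c = (0.101/1.07) × 25.71 × e^(−0.101×1.266) = 0.09439 × 25.71 × 0.8800 = 2.135 mg/L.
Minimum DO = 8.42 − 2.135 = 6.285 mg/L.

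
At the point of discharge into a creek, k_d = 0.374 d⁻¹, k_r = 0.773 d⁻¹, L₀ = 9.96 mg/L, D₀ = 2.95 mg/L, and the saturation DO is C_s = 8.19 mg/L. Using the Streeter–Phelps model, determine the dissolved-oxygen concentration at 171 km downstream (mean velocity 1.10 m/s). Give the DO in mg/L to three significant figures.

Travel time t = x/v = 171 km / (1.10 m/s) = 171000 m / 1.10 m/s = 155500 s = 1.799 d.
k_d L₀/(k_r−k_d) = 0.374×9.96/(0.773−0.374) = 3.725/0.3990 = 9.336 mg/L.
e^(−k_d t) = e^(−0.374×1.799) = 0.5102; e^(−k_r t) = e^(−0.773×1.799) = 0.2489.
D = 9.336 × (0.5102 − 0.2489) + 2.95 × 0.2489 = 2.440 + 0.7342 = 3.174 mg/L.
DO = C_s − D = 8.19 − 3.174 = 5.016 mg/L.

DO ≈ 5.02 mg/L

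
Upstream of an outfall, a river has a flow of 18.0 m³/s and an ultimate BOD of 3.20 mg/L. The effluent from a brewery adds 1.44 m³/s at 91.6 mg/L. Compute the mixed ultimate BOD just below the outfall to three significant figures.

Flow-weighted mixing: C = (Q_r C_r + Q_w C_w)/(Q_r + Q_w)
= (18.0×3.20 + 1.44×91.6)/(18.0 + 1.44) = 189.5/19.44 = 9.748 mg/L.

9.75 mg/L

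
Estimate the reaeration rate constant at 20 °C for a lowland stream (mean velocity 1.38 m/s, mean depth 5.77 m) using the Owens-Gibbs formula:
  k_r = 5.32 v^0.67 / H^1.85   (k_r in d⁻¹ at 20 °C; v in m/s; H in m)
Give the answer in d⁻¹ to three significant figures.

k_r = 5.32 × 1.38^0.67 / 5.77^1.85 = 5.32 × 1.241 / 25.60 = 0.2579 d⁻¹.

k_r ≈ 0.258 d⁻¹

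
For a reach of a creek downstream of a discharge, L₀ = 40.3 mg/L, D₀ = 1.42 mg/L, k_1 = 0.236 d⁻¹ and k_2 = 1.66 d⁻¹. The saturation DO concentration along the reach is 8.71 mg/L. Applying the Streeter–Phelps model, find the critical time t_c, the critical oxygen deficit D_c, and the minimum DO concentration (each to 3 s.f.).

t_c ≈ 1.20 d; D_c ≈ 4.31 mg/L; min DO ≈ 4.40 mg/L

With k_2/k_1 = 7.034 and 1 − D₀(k_2−k_1)/(k_1 L₀) = 0.7874,
t_c = ln(7.034 × 0.7874) / (1.66 − 0.236) = ln(5.538) / 1.424 = 1.712/1.424 = 1.202 d.
D_c = (k_1/k_2) L₀ e^(−k_1 t_c) = (0.236/1.66) × 40.3 × e^(−0.236×1.202) = 0.1422 × 40.3 × 0.7530 = 4.314 mg/L.
Minimum DO = C_s − D_c = 8.71 − 4.314 = 4.396 mg/L.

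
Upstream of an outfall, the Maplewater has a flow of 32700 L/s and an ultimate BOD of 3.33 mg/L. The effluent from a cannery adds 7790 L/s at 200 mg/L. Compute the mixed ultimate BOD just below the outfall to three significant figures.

Flow-weighted mixing: C = (Q_r C_r + Q_w C_w)/(Q_r + Q_w)
= (32700×3.33 + 7790×200)/(32700 + 7790) = 1.667×10^6/40490 = 41.17 mg/L.

41.2 mg/L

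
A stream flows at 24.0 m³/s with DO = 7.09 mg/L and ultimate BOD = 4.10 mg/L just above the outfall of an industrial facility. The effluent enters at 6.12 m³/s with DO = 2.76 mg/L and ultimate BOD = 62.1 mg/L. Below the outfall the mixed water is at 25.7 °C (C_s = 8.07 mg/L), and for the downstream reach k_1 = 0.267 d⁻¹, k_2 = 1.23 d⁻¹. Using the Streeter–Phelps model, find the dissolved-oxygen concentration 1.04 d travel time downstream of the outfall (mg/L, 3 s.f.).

DO ≈ 5.44 mg/L

Mixed DO = (24.0×7.09 + 6.12×2.76)/(24.0+6.12) = 187.1/30.12 = 6.210 mg/L.
Mixed L₀ = (24.0×4.10 + 6.12×62.1)/(30.12) = 478.5/30.12 = 15.88 mg/L.
Initial deficit D₀ = C_s − DO₀ = 8.07 − 6.210 = 1.860 mg/L.
D(1.04) = [0.267×15.88/(1.23−0.267)](e^(−0.267×1.04) − e^(−1.23×1.04)) + 1.860 e^(−1.23×1.04)
= 4.404 × (0.7575 − 0.2783) + 1.860 × 0.2783 = 2.628 mg/L.
DO = 8.07 − 2.628 = 5.442 mg/L.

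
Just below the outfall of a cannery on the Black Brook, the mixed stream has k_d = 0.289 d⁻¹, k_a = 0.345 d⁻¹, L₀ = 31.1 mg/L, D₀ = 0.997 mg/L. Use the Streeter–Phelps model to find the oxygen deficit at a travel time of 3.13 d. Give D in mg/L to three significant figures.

D ≈ 10.8 mg/L

k_d L₀/(k_a−k_d) = 0.289×31.1/(0.345−0.289) = 8.988/0.05600 = 160.5 mg/L.
e^(−k_d t) = e^(−0.289×3.130) = 0.4047; e^(−k_a t) = e^(−0.345×3.130) = 0.3396.
D = 160.5 × (0.4047 − 0.3396) + 0.997 × 0.3396 = 10.44 + 0.3386 = 10.78 mg/L.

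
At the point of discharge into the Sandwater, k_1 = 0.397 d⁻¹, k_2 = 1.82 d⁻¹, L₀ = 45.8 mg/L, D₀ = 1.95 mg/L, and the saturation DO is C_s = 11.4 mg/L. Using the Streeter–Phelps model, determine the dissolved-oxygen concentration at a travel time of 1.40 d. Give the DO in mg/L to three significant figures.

DO ≈ 4.92 mg/L

k_1 L₀/(k_2−k_1) = 0.397×45.8/(1.82−0.397) = 18.18/1.423 = 12.78 mg/L.
e^(−k_1 t) = e^(−0.397×1.400) = 0.5736; e^(−k_2 t) = e^(−1.82×1.400) = 0.07824.
D = 12.78 × (0.5736 − 0.07824) + 1.95 × 0.07824 = 6.330 + 0.1526 = 6.482 mg/L.
DO = C_s − D = 11.4 − 6.482 = 4.918 mg/L.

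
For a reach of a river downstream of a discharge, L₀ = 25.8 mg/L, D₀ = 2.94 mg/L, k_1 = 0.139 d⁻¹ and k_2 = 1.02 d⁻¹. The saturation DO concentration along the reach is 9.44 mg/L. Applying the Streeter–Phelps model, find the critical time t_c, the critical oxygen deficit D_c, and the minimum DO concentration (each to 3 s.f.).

t_c = [1/(k_2−k_1)] ln[(k_2/k_1)(1 − D₀(k_2−k_1)/(k_1 L₀))]
= [1/(1.02−0.139)] ln[(1.02/0.139)(1 − 2.94×0.8810/(0.139×25.8))]
= (1/0.8810) ln[7.338 × 0.2777] = 1.135 × ln(2.038) = 1.135 × 0.7120 = 0.8082 d.
L(t_c) = L₀ e^(−k_1 t_c) = 25.8 × 0.8937 = 23.06 mg/L, and at the critical point k_2 D_c = k_1 L, so D_c = (0.139/1.02) × 23.06 = 3.142 mg/L.
Minimum DO = C_s − D_c = 9.44 − 3.142 = 6.298 mg/L.

t_c ≈ 0.808 d; D_c ≈ 3.14 mg/L; min DO ≈ 6.30 mg/L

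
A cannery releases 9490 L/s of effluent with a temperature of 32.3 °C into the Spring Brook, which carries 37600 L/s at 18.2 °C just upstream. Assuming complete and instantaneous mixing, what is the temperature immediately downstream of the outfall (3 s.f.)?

21.0 °C

Flow-weighted mixing: C = (Q_r C_r + Q_w C_w)/(Q_r + Q_w)
= (37600×18.2 + 9490×32.3)/(37600 + 9490) = 990800/47090 = 21.04 °C.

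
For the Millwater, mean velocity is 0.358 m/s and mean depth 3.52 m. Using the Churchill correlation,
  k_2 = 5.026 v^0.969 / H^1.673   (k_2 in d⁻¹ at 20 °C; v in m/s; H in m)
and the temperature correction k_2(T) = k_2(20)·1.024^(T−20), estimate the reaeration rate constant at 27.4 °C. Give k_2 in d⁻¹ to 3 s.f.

k_2 ≈ 0.270 d⁻¹

k_2(20) = 5.026 × 0.358^0.969 / 3.52^1.673 = 5.026 × 0.3696 / 8.210 = 0.2262 d⁻¹.
k_2(27.4) = 0.2262 × 1.024^(27.4−20) = 0.2262 × 1.192 = 0.2696 d⁻¹.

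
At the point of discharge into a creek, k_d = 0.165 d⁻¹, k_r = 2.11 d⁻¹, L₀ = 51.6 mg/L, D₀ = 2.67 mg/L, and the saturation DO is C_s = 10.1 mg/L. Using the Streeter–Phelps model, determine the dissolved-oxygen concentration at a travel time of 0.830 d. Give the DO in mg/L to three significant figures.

k_d L₀/(k_r−k_d) = 0.165×51.6/(2.11−0.165) = 8.514/1.945 = 4.377 mg/L.
e^(−k_d t) = e^(−0.165×0.8300) = 0.8720; e^(−k_r t) = e^(−2.11×0.8300) = 0.1735.
D = 4.377 × (0.8720 − 0.1735) + 2.67 × 0.1735 = 3.057 + 0.4634 = 3.521 mg/L.
DO = C_s − D = 10.1 − 3.521 = 6.579 mg/L.

DO ≈ 6.58 mg/L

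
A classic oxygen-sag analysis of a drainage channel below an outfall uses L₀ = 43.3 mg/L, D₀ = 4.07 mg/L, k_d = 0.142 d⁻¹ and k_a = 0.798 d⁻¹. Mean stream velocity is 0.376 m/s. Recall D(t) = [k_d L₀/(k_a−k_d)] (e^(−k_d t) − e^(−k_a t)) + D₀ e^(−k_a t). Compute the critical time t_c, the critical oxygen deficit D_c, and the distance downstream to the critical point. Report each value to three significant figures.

At the critical point dD/dt = 0, so k_d L₀ e^(−k_d t) = k_a D. Substituting D(t) from the Streeter–Phelps equation and solving for t gives
t_c = ln[(k_a/k_d)(1 − D₀(k_a−k_d)/(k_d L₀))] / (k_a−k_d).
Here k_a−k_d = 0.6560 d⁻¹ and 1 − D₀(k_a−k_d)/(k_d L₀) = 1 − 4.07×0.6560/(0.142×43.3) = 0.5658, so
t_c = ln(5.620 × 0.5658) / 0.6560 = 1.157 / 0.6560 = 1.763 d.
D_c = (k_d/k_a) L₀ e^(−k_d t_c) = (0.142/0.798) × 43.3 × e^(−0.142×1.763) = 0.1779 × 43.3 × 0.7785 = 5.998 mg/L.
x_c = v t_c = 0.376 m/s × 1.763 d × 86400 s/d = 57280 m ≈ 57.3 km.

t_c ≈ 1.76 d; D_c ≈ 6.00 mg/L; x_c ≈ 57.3 km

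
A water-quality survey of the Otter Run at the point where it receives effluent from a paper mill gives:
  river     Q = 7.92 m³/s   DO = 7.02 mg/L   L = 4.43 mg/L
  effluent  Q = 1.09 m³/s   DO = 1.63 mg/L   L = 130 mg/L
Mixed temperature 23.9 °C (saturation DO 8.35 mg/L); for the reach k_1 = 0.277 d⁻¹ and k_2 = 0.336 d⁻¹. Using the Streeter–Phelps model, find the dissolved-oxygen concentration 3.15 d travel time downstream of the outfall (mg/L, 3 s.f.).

DO ≈ 1.13 mg/L

Mixed DO = (7.92×7.02 + 1.09×1.63)/(7.92+1.09) = 57.38/9.010 = 6.368 mg/L.
Mixed L₀ = (7.92×4.43 + 1.09×130)/(9.010) = 176.8/9.010 = 19.62 mg/L.
Initial deficit D₀ = C_s − DO₀ = 8.35 − 6.368 = 1.982 mg/L.
D(3.15) = [0.277×19.62/(0.336−0.277)](e^(−0.277×3.15) − e^(−0.336×3.15)) + 1.982 e^(−0.336×3.15)
= 92.12 × (0.4179 − 0.3470) + 1.982 × 0.3470 = 7.217 mg/L.
DO = 8.35 − 7.217 = 1.133 mg/L.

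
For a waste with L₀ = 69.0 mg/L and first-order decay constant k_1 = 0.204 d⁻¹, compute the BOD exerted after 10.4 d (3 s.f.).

y ≈ 60.7 mg/L

y_t = L₀(1 − e^(−k_1 t)) = 69.0 × (1 − e^(−0.204×10.4))
= 69.0 × (1 − 0.1198) = 69.0 × 0.8802 = 60.73 mg/L.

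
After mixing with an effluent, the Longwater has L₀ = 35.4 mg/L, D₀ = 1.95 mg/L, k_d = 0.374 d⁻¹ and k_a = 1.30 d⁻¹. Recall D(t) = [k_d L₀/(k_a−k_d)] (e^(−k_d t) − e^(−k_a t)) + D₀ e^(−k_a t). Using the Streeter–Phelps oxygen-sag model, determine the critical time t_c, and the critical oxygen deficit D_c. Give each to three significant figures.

t_c ≈ 1.19 d; D_c ≈ 6.53 mg/L

With k_a/k_d = 3.476 and 1 − D₀(k_a−k_d)/(k_d L₀) = 0.8636,
t_c = ln(3.476 × 0.8636) / (1.30 − 0.374) = ln(3.002) / 0.9260 = 1.099/0.9260 = 1.187 d.
L(t_c) = L₀ e^(−k_d t_c) = 35.4 × 0.6415 = 22.71 mg/L, and at the critical point k_a D_c = k_d L, so D_c = (0.374/1.30) × 22.71 = 6.533 mg/L.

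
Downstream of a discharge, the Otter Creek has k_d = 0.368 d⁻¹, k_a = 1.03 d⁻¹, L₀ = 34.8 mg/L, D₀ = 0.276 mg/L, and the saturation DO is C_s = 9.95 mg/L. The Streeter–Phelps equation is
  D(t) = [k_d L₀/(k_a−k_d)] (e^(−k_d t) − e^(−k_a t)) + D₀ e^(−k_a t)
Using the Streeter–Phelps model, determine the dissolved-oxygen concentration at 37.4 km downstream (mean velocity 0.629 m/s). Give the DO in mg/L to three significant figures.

Travel time t = x/v = 37.4 km / (0.629 m/s) = 37400 m / 0.629 m/s = 59460 s = 0.6882 d.
k_d L₀/(k_a−k_d) = 0.368×34.8/(1.03−0.368) = 12.81/0.6620 = 19.35 mg/L.
e^(−k_d t) = e^(−0.368×0.6882) = 0.7763; e^(−k_a t) = e^(−1.03×0.6882) = 0.4922.
D = 19.35 × (0.7763 − 0.4922) + 0.276 × 0.4922 = 5.495 + 0.1359 = 5.631 mg/L.
DO = C_s − D = 9.95 − 5.631 = 4.319 mg/L.

DO ≈ 4.32 mg/L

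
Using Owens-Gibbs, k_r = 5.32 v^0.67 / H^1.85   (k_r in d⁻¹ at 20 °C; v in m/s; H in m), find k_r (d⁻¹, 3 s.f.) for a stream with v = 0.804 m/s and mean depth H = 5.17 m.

k_r = 5.32 × 0.804^0.67 / 5.17^1.85 = 5.32 × 0.8640 / 20.89 = 0.2200 d⁻¹.

k_r ≈ 0.220 d⁻¹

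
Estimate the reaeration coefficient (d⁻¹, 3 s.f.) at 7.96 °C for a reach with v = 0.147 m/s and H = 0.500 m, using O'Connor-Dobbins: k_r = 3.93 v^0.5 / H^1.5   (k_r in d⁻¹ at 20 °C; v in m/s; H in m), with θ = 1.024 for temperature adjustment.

k_r(20) = 3.93 × 0.147^0.5 / 0.500^1.5 = 3.93 × 0.3834 / 0.3536 = 4.262 d⁻¹.
k_r(7.96) = 4.262 × 1.024^(7.96−20) = 4.262 × 0.7516 = 3.203 d⁻¹.

k_r ≈ 3.20 d⁻¹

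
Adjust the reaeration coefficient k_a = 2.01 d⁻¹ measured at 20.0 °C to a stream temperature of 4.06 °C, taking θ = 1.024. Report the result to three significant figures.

k_a ≈ 1.38 d⁻¹

k_a(T₂) = k_a(T₁) · θ^(T₂−T₁) = 2.01 × 1.024^(4.06−20.0)
= 2.01 × 1.024^-15.9 = 2.01 × 0.6852 = 1.377 d⁻¹.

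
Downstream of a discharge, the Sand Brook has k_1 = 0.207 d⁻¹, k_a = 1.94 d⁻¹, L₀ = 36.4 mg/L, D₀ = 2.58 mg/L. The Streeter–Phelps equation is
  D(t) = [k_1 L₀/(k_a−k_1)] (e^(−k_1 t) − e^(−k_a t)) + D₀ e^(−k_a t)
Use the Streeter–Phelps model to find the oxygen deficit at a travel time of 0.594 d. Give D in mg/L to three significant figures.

k_1 L₀/(k_a−k_1) = 0.207×36.4/(1.94−0.207) = 7.535/1.733 = 4.348 mg/L.
e^(−k_1 t) = e^(−0.207×0.5940) = 0.8843; e^(−k_a t) = e^(−1.94×0.5940) = 0.3159.
D = 4.348 × (0.8843 − 0.3159) + 2.58 × 0.3159 = 2.471 + 0.8150 = 3.286 mg/L.

D ≈ 3.29 mg/L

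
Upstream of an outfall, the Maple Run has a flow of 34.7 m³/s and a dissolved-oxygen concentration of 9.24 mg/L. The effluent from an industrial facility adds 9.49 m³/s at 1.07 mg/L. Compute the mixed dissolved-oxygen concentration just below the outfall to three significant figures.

Flow-weighted mixing: C = (Q_r C_r + Q_w C_w)/(Q_r + Q_w)
= (34.7×9.24 + 9.49×1.07)/(34.7 + 9.49) = 330.8/44.19 = 7.485 mg/L.

7.49 mg/L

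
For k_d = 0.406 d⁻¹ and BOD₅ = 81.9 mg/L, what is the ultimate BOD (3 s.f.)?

BOD₅ = L₀(1 − e^(−5k_d)) ⇒ L₀ = BOD₅ / (1 − e^(−5×0.406))
= 81.9 / (1 − 0.1313) = 81.9 / 0.8687 = 94.28 mg/L.

L₀ ≈ 94.3 mg/L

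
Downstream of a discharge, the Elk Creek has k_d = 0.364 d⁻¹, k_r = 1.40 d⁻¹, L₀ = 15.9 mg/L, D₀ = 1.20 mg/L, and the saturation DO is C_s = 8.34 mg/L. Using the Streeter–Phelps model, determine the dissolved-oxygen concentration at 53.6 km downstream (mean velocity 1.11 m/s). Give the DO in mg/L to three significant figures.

Travel time t = x/v = 53.6 km / (1.11 m/s) = 53600 m / 1.11 m/s = 48290 s = 0.5589 d.
k_d L₀/(k_r−k_d) = 0.364×15.9/(1.40−0.364) = 5.788/1.036 = 5.586 mg/L.
e^(−k_d t) = e^(−0.364×0.5589) = 0.8159; e^(−k_r t) = e^(−1.40×0.5589) = 0.4573.
D = 5.586 × (0.8159 − 0.4573) + 1.20 × 0.4573 = 2.004 + 0.5487 = 2.552 mg/L.
DO = C_s − D = 8.34 − 2.552 = 5.788 mg/L.

DO ≈ 5.79 mg/L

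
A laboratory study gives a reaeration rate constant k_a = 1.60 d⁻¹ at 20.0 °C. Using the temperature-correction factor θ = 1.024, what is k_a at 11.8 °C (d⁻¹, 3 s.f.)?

k_a ≈ 1.32 d⁻¹

k_a(T₂) = k_a(T₁) · θ^(T₂−T₁) = 1.60 × 1.024^(11.8−20.0)
= 1.60 × 1.024^-8.20 = 1.60 × 0.8233 = 1.317 d⁻¹.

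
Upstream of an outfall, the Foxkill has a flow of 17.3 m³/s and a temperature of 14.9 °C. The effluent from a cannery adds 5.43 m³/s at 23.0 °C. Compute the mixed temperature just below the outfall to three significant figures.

Flow-weighted mixing: C = (Q_r C_r + Q_w C_w)/(Q_r + Q_w)
= (17.3×14.9 + 5.43×23.0)/(17.3 + 5.43) = 382.7/22.73 = 16.84 °C.

16.8 °C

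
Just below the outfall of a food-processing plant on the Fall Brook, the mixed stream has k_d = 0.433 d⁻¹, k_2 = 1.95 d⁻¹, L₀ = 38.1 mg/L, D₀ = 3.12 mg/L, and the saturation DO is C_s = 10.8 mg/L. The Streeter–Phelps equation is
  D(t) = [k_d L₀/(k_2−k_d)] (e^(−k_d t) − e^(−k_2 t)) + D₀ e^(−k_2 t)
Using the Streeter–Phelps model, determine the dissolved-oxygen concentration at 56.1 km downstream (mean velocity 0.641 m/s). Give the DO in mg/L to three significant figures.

Travel time t = x/v = 56.1 km / (0.641 m/s) = 56100 m / 0.641 m/s = 87520 s = 1.013 d.
k_d L₀/(k_2−k_d) = 0.433×38.1/(1.95−0.433) = 16.50/1.517 = 10.87 mg/L.
e^(−k_d t) = e^(−0.433×1.013) = 0.6449; e^(−k_2 t) = e^(−1.95×1.013) = 0.1387.
D = 10.87 × (0.6449 − 0.1387) + 3.12 × 0.1387 = 5.505 + 0.4328 = 5.938 mg/L.
DO = C_s − D = 10.8 − 5.938 = 4.862 mg/L.

DO ≈ 4.86 mg/L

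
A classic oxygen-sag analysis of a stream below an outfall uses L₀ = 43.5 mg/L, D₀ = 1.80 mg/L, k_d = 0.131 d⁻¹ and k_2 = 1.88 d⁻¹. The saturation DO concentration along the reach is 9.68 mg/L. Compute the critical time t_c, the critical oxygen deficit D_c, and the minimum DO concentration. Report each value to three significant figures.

At the critical point dD/dt = 0, so k_d L₀ e^(−k_d t) = k_2 D. Substituting D(t) from the Streeter–Phelps equation and solving for t gives
t_c = ln[(k_2/k_d)(1 − D₀(k_2−k_d)/(k_d L₀))] / (k_2−k_d).
Here k_2−k_d = 1.749 d⁻¹ and 1 − D₀(k_2−k_d)/(k_d L₀) = 1 − 1.80×1.749/(0.131×43.5) = 0.4475, so
t_c = ln(14.35 × 0.4475) / 1.749 = 1.860 / 1.749 = 1.063 d.
L(t_c) = L₀ e^(−k_d t_c) = 43.5 × 0.8700 = 37.84 mg/L, and at the critical point k_2 D_c = k_d L, so D_c = (0.131/1.88) × 37.84 = 2.637 mg/L.
Minimum DO = C_s − D_c = 9.68 − 2.637 = 7.043 mg/L.

t_c ≈ 1.06 d; D_c ≈ 2.64 mg/L; min DO ≈ 7.04 mg/L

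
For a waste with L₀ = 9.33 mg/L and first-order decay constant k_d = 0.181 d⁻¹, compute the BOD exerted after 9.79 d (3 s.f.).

y ≈ 7.74 mg/L

y_t = L₀(1 − e^(−k_d t)) = 9.33 × (1 − e^(−0.181×9.79))
= 9.33 × (1 − 0.1700) = 9.33 × 0.8300 = 7.744 mg/L.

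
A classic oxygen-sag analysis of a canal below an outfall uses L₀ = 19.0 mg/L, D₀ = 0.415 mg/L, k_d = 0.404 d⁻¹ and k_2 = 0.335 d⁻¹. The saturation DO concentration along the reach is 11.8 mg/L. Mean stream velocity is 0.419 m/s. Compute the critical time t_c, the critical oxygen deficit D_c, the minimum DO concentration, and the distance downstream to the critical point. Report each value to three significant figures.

t_c ≈ 2.66 d; D_c ≈ 7.82 mg/L; min DO ≈ 3.98 mg/L; x_c ≈ 96.3 km

With k_2/k_d = 0.8292 and 1 − D₀(k_2−k_d)/(k_d L₀) = 1.004,
t_c = ln(0.8292 × 1.004) / (0.335 − 0.404) = ln(0.8323) / -0.06900 = -0.1836/-0.06900 = 2.660 d.
L(t_c) = L₀ e^(−k_d t_c) = 19.0 × 0.3414 = 6.486 mg/L, and at the critical point k_2 D_c = k_d L, so D_c = (0.404/0.335) × 6.486 = 7.822 mg/L.
Minimum DO = C_s − D_c = 11.8 − 7.822 = 3.978 mg/L.
x_c = v t_c = 0.419 m/s × 2.660 d × 86400 s/d = 96310 m ≈ 96.3 km.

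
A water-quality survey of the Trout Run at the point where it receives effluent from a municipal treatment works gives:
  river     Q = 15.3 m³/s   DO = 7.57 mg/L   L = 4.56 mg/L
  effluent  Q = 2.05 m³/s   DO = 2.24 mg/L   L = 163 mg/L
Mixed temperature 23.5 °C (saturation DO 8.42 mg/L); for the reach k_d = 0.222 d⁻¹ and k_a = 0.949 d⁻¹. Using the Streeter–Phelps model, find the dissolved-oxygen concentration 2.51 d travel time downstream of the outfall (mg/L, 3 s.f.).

DO ≈ 4.87 mg/L

Mixed DO = (15.3×7.57 + 2.05×2.24)/(15.3+2.05) = 120.4/17.35 = 6.940 mg/L.
Mixed L₀ = (15.3×4.56 + 2.05×163)/(17.35) = 403.9/17.35 = 23.28 mg/L.
Initial deficit D₀ = C_s − DO₀ = 8.42 − 6.940 = 1.480 mg/L.
D(2.51) = [0.222×23.28/(0.949−0.222)](e^(−0.222×2.51) − e^(−0.949×2.51)) + 1.480 e^(−0.949×2.51)
= 7.109 × (0.5728 − 0.09237) + 1.480 × 0.09237 = 3.552 mg/L.
DO = 8.42 − 3.552 = 4.868 mg/L.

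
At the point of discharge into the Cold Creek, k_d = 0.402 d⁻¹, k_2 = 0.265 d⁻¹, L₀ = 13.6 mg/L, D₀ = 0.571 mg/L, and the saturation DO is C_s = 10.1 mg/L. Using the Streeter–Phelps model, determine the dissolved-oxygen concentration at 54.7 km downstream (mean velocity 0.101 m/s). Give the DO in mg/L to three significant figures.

Travel time t = x/v = 54.7 km / (0.101 m/s) = 54700 m / 0.101 m/s = 541600 s = 6.268 d.
k_d L₀/(k_2−k_d) = 0.402×13.6/(0.265−0.402) = 5.467/-0.1370 = -39.91 mg/L.
e^(−k_d t) = e^(−0.402×6.268) = 0.08047; e^(−k_2 t) = e^(−0.265×6.268) = 0.1899.
D = -39.91 × (0.08047 − 0.1899) + 0.571 × 0.1899 = 4.368 + 0.1084 = 4.477 mg/L.
DO = C_s − D = 10.1 − 4.477 = 5.623 mg/L.

DO ≈ 5.62 mg/L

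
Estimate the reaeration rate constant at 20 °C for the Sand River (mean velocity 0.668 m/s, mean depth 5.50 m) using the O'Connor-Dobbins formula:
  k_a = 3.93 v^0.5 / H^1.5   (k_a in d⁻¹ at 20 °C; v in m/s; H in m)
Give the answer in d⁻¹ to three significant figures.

k_a = 3.93 × 0.668^0.5 / 5.50^1.5 = 3.93 × 0.8173 / 12.90 = 0.2490 d⁻¹.

k_a ≈ 0.249 d⁻¹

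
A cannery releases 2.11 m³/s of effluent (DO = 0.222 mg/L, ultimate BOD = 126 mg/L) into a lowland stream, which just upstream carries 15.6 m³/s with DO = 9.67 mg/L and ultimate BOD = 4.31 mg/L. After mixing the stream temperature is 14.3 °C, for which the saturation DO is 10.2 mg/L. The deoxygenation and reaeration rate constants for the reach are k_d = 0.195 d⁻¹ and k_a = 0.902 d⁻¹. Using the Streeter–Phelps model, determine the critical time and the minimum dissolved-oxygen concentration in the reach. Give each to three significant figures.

t_c ≈ 1.62 d; minimum DO ≈ 7.24 mg/L

Mixed DO = (15.6×9.67 + 2.11×0.222)/(15.6+2.11) = 151.3/17.71 = 8.544 mg/L.
Mixed L₀ = (15.6×4.31 + 2.11×126)/(17.71) = 333.1/17.71 = 18.81 mg/L.
Initial deficit D₀ = C_s − DO₀ = 10.2 − 8.544 = 1.656 mg/L.
t_c = (1/0.7070) ln[(0.902/0.195)(1 − 1.656×0.7070/(0.195×18.81))] = 1.414 × ln(3.149) = 1.623 d.
D_c = (0.195/0.902) × 18.81 × e^(−0.195×1.623) = 0.2162 × 18.81 × 0.7288 = 2.963 mg/L.
Minimum DO = 10.2 − 2.963 = 7.237 mg/L.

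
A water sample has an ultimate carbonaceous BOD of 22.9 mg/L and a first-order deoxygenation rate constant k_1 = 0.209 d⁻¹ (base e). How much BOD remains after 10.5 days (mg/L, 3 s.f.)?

L ≈ 2.55 mg/L

L_t = L₀ e^(−k_1 t) = 22.9 × e^(−0.209×10.5) = 22.9 × 0.1114 = 2.551 mg/L.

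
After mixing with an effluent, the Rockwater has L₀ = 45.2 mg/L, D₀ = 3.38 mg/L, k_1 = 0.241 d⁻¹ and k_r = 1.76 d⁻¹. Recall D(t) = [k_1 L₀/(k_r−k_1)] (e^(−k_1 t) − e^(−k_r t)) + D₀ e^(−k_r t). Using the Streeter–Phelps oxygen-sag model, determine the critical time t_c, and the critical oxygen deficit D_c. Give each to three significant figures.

t_c ≈ 0.889 d; D_c ≈ 5.00 mg/L

t_c = [1/(k_r−k_1)] ln[(k_r/k_1)(1 − D₀(k_r−k_1)/(k_1 L₀))]
= [1/(1.76−0.241)] ln[(1.76/0.241)(1 − 3.38×1.519/(0.241×45.2))]
= (1/1.519) ln[7.303 × 0.5287] = 0.6583 × ln(3.861) = 0.6583 × 1.351 = 0.8893 d.
L(t_c) = L₀ e^(−k_1 t_c) = 45.2 × 0.8071 = 36.48 mg/L, and at the critical point k_r D_c = k_1 L, so D_c = (0.241/1.76) × 36.48 = 4.995 mg/L.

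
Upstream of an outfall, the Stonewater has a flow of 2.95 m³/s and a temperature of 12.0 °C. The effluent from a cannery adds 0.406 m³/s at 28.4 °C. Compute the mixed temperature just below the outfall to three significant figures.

Flow-weighted mixing: C = (Q_r C_r + Q_w C_w)/(Q_r + Q_w)
= (2.95×12.0 + 0.406×28.4)/(2.95 + 0.406) = 46.93/3.356 = 13.98 °C.

14.0 °C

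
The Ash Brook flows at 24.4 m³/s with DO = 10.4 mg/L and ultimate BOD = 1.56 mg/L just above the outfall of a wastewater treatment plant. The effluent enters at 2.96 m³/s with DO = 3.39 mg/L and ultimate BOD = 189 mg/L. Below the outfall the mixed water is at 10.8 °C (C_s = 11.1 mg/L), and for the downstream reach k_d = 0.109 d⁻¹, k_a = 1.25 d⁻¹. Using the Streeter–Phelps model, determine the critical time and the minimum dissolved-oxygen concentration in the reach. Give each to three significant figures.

t_c ≈ 1.09 d; minimum DO ≈ 9.41 mg/L

Mixed DO = (24.4×10.4 + 2.96×3.39)/(24.4+2.96) = 263.8/27.36 = 9.642 mg/L.
Mixed L₀ = (24.4×1.56 + 2.96×189)/(27.36) = 597.5/27.36 = 21.84 mg/L.
Initial deficit D₀ = C_s − DO₀ = 11.1 − 9.642 = 1.458 mg/L.
t_c = (1/1.141) ln[(1.25/0.109)(1 − 1.458×1.141/(0.109×21.84))] = 0.8764 × ln(3.451) = 1.086 d.
D_c = (0.109/1.25) × 21.84 × e^(−0.109×1.086) = 0.08720 × 21.84 × 0.8884 = 1.692 mg/L.
Minimum DO = 11.1 − 1.692 = 9.408 mg/L.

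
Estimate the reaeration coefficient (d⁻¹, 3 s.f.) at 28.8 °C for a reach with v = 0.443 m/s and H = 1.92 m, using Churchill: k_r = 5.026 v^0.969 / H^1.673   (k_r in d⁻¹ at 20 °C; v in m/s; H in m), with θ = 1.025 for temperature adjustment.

k_r(20) = 5.026 × 0.443^0.969 / 1.92^1.673 = 5.026 × 0.4543 / 2.978 = 0.7667 d⁻¹.
k_r(28.8) = 0.7667 × 1.025^(28.8−20) = 0.7667 × 1.243 = 0.9528 d⁻¹.

k_r ≈ 0.953 d⁻¹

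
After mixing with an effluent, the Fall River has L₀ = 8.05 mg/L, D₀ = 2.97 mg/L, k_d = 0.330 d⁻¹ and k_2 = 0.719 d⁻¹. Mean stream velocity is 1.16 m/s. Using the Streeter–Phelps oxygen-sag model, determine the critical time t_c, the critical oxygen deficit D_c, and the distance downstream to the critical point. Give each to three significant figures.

With k_2/k_d = 2.179 and 1 − D₀(k_2−k_d)/(k_d L₀) = 0.5651,
t_c = ln(2.179 × 0.5651) / (0.719 − 0.330) = ln(1.231) / 0.3890 = 0.2080/0.3890 = 0.5347 d.
L(t_c) = L₀ e^(−k_d t_c) = 8.05 × 0.8382 = 6.748 mg/L, and at the critical point k_2 D_c = k_d L, so D_c = (0.330/0.719) × 6.748 = 3.097 mg/L.
x_c = v t_c = 1.16 m/s × 0.5347 d × 86400 s/d = 53590 m ≈ 53.6 km.

t_c ≈ 0.535 d; D_c ≈ 3.10 mg/L; x_c ≈ 53.6 km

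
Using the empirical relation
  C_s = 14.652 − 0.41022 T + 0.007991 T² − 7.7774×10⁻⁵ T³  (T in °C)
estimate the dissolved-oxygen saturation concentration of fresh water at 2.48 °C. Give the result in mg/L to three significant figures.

C_s = 14.652 − 0.41022×2.48 + 0.007991×2.48² − 7.7774×10⁻⁵×2.48³ = 13.68 mg/L.

C_s ≈ 13.7 mg/L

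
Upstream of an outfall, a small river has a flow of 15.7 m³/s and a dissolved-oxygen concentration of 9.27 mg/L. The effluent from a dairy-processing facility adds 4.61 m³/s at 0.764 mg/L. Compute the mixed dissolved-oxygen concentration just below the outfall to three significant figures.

Flow-weighted mixing: C = (Q_r C_r + Q_w C_w)/(Q_r + Q_w)
= (15.7×9.27 + 4.61×0.764)/(15.7 + 4.61) = 149.1/20.31 = 7.339 mg/L.

7.34 mg/L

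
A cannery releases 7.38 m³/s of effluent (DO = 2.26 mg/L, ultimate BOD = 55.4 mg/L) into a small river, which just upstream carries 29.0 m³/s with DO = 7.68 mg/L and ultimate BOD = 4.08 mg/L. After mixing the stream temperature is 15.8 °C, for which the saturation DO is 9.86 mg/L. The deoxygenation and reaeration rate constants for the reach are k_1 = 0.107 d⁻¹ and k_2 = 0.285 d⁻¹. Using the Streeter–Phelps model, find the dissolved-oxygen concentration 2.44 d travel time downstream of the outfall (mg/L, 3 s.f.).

DO ≈ 5.86 mg/L

Mixed DO = (29.0×7.68 + 7.38×2.26)/(29.0+7.38) = 239.4/36.38 = 6.581 mg/L.
Mixed L₀ = (29.0×4.08 + 7.38×55.4)/(36.38) = 527.2/36.38 = 14.49 mg/L.
Initial deficit D₀ = C_s − DO₀ = 9.86 − 6.581 = 3.279 mg/L.
D(2.44) = [0.107×14.49/(0.285−0.107)](e^(−0.107×2.44) − e^(−0.285×2.44)) + 3.279 e^(−0.285×2.44)
= 8.711 × (0.7702 − 0.4989) + 3.279 × 0.4989 = 4.000 mg/L.
DO = 9.86 − 4.000 = 5.860 mg/L.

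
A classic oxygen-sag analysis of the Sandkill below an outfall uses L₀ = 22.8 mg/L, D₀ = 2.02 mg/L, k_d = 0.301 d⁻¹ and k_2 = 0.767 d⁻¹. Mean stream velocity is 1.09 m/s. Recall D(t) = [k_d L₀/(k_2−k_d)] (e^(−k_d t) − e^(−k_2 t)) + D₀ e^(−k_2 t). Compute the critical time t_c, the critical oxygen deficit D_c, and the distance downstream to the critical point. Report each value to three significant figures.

At the critical point dD/dt = 0, so k_d L₀ e^(−k_d t) = k_2 D. Substituting D(t) from the Streeter–Phelps equation and solving for t gives
t_c = ln[(k_2/k_d)(1 − D₀(k_2−k_d)/(k_d L₀))] / (k_2−k_d).
Here k_2−k_d = 0.4660 d⁻¹ and 1 − D₀(k_2−k_d)/(k_d L₀) = 1 − 2.02×0.4660/(0.301×22.8) = 0.8628, so
t_c = ln(2.548 × 0.8628) / 0.4660 = 0.7878 / 0.4660 = 1.691 d.
L(t_c) = L₀ e^(−k_d t_c) = 22.8 × 0.6012 = 13.71 mg/L, and at the critical point k_2 D_c = k_d L, so D_c = (0.301/0.767) × 13.71 = 5.379 mg/L.
x_c = v t_c = 1.09 m/s × 1.691 d × 86400 s/d = 159200 m ≈ 159 km.

t_c ≈ 1.69 d; D_c ≈ 5.38 mg/L; x_c ≈ 159 km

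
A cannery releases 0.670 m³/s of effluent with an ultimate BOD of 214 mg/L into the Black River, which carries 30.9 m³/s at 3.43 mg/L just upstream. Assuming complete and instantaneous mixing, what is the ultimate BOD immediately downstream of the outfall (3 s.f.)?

7.90 mg/L

Flow-weighted mixing: C = (Q_r C_r + Q_w C_w)/(Q_r + Q_w)
= (30.9×3.43 + 0.670×214)/(30.9 + 0.670) = 249.4/31.57 = 7.899 mg/L.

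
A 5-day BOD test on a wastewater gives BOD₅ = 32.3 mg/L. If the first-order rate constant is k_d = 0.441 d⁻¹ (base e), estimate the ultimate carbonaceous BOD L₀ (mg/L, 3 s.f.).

BOD₅ = L₀(1 − e^(−5k_d)) ⇒ L₀ = BOD₅ / (1 − e^(−5×0.441))
= 32.3 / (1 − 0.1103) = 32.3 / 0.8897 = 36.30 mg/L.

L₀ ≈ 36.3 mg/L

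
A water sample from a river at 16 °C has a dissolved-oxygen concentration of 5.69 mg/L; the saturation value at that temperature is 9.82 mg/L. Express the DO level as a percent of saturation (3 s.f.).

57.9 % saturation

% saturation = C/C_s × 100 = 5.69/9.82 × 100 = 57.9 %.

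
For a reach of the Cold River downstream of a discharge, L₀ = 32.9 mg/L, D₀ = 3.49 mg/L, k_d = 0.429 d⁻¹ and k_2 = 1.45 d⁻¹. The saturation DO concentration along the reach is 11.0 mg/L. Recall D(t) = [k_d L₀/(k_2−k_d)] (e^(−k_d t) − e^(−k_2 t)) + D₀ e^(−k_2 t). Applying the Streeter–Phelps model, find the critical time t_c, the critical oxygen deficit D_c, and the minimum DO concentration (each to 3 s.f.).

At the critical point dD/dt = 0, so k_d L₀ e^(−k_d t) = k_2 D. Substituting D(t) from the Streeter–Phelps equation and solving for t gives
t_c = ln[(k_2/k_d)(1 − D₀(k_2−k_d)/(k_d L₀))] / (k_2−k_d).
Here k_2−k_d = 1.021 d⁻¹ and 1 − D₀(k_2−k_d)/(k_d L₀) = 1 − 3.49×1.021/(0.429×32.9) = 0.7475, so
t_c = ln(3.380 × 0.7475) / 1.021 = 0.9269 / 1.021 = 0.9078 d.
D_c = (k_d/k_2) L₀ e^(−k_d t_c) = (0.429/1.45) × 32.9 × e^(−0.429×0.9078) = 0.2959 × 32.9 × 0.6774 = 6.594 mg/L.
Minimum DO = C_s − D_c = 11.0 − 6.594 = 4.406 mg/L.

t_c ≈ 0.908 d; D_c ≈ 6.59 mg/L; min DO ≈ 4.41 mg/L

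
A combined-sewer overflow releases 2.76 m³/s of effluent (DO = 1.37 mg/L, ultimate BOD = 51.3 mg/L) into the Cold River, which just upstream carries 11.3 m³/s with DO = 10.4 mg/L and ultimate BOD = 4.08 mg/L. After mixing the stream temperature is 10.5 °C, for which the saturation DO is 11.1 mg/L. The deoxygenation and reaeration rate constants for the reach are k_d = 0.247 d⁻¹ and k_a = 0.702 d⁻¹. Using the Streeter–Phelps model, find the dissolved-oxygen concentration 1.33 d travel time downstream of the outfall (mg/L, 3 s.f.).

DO ≈ 7.76 mg/L

Mixed DO = (11.3×10.4 + 2.76×1.37)/(11.3+2.76) = 121.3/14.06 = 8.627 mg/L.
Mixed L₀ = (11.3×4.08 + 2.76×51.3)/(14.06) = 187.7/14.06 = 13.35 mg/L.
Initial deficit D₀ = C_s − DO₀ = 11.1 − 8.627 = 2.473 mg/L.
D(1.33) = [0.247×13.35/(0.702−0.247)](e^(−0.247×1.33) − e^(−0.702×1.33)) + 2.473 e^(−0.702×1.33)
= 7.247 × (0.7200 − 0.3931) + 2.473 × 0.3931 = 3.341 mg/L.
DO = 11.1 − 3.341 = 7.759 mg/L.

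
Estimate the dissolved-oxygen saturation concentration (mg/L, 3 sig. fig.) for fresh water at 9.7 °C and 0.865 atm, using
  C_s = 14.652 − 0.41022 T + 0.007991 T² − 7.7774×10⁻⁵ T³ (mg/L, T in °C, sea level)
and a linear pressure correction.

At sea level: C_s = 14.652 − 0.41022×9.7 + 0.007991×9.7² − 7.7774×10⁻⁵×9.7³ = 11.35 mg/L.
Pressure correction: C_s' = 11.35 × 0.865 = 9.821 mg/L.

C_s ≈ 9.82 mg/L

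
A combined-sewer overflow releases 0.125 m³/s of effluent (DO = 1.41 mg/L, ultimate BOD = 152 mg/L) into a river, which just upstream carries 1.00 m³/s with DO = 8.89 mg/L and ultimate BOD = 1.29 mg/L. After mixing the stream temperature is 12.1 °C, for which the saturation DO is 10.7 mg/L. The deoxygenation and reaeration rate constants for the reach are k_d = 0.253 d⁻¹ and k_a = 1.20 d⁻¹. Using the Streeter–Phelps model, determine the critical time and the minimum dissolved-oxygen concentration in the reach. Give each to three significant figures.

Mixed DO = (1.00×8.89 + 0.125×1.41)/(1.00+0.125) = 9.066/1.125 = 8.059 mg/L.
Mixed L₀ = (1.00×1.29 + 0.125×152)/(1.125) = 20.29/1.125 = 18.04 mg/L.
Initial deficit D₀ = C_s − DO₀ = 10.7 − 8.059 = 2.641 mg/L.
t_c = (1/0.9470) ln[(1.20/0.253)(1 − 2.641×0.9470/(0.253×18.04))] = 1.056 × ln(2.143) = 0.8050 d.
D_c = (0.253/1.20) × 18.04 × e^(−0.253×0.8050) = 0.2108 × 18.04 × 0.8157 = 3.102 mg/L.
Minimum DO = 10.7 − 3.102 = 7.598 mg/L.

t_c ≈ 0.805 d; minimum DO ≈ 7.60 mg/L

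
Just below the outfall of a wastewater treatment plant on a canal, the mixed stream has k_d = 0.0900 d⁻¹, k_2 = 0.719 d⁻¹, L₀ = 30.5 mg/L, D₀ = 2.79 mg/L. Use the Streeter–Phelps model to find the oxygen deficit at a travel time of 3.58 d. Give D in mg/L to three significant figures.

D ≈ 3.04 mg/L

k_d L₀/(k_2−k_d) = 0.0900×30.5/(0.719−0.0900) = 2.745/0.6290 = 4.364 mg/L.
e^(−k_d t) = e^(−0.0900×3.580) = 0.7246; e^(−k_2 t) = e^(−0.719×3.580) = 0.07623.
D = 4.364 × (0.7246 − 0.07623) + 2.79 × 0.07623 = 2.829 + 0.2127 = 3.042 mg/L.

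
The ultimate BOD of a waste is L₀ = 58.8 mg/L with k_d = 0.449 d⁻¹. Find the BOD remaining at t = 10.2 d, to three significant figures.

L_t = L₀ e^(−k_d t) = 58.8 × e^(−0.449×10.2) = 58.8 × 0.01026 = 0.6031 mg/L.

L ≈ 0.603 mg/L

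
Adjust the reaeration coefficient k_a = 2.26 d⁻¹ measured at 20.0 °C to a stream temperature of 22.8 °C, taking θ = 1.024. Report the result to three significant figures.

k_a ≈ 2.42 d⁻¹

k_a(T₂) = k_a(T₁) · θ^(T₂−T₁) = 2.26 × 1.024^(22.8−20.0)
= 2.26 × 1.024^2.80 = 2.26 × 1.069 = 2.415 d⁻¹.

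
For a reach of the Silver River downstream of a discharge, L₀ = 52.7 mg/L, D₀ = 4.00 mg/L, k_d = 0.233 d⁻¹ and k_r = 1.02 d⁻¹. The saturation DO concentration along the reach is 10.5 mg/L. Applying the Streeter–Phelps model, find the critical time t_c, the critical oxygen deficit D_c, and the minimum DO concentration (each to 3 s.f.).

t_c ≈ 1.50 d; D_c ≈ 8.49 mg/L; min DO ≈ 2.01 mg/L

With k_r/k_d = 4.378 and 1 − D₀(k_r−k_d)/(k_d L₀) = 0.7436,
t_c = ln(4.378 × 0.7436) / (1.02 − 0.233) = ln(3.255) / 0.7870 = 1.180/0.7870 = 1.500 d.
L(t_c) = L₀ e^(−k_d t_c) = 52.7 × 0.7051 = 37.16 mg/L, and at the critical point k_r D_c = k_d L, so D_c = (0.233/1.02) × 37.16 = 8.488 mg/L.
Minimum DO = C_s − D_c = 10.5 − 8.488 = 2.012 mg/L.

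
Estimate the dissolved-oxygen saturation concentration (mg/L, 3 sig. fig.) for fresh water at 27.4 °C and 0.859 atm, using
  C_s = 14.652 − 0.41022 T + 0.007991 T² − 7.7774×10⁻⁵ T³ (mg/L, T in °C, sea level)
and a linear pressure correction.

At sea level: C_s = 14.652 − 0.41022×27.4 + 0.007991×27.4² − 7.7774×10⁻⁵×27.4³ = 7.811 mg/L.
Pressure correction: C_s' = 7.811 × 0.859 = 6.710 mg/L.

C_s ≈ 6.71 mg/L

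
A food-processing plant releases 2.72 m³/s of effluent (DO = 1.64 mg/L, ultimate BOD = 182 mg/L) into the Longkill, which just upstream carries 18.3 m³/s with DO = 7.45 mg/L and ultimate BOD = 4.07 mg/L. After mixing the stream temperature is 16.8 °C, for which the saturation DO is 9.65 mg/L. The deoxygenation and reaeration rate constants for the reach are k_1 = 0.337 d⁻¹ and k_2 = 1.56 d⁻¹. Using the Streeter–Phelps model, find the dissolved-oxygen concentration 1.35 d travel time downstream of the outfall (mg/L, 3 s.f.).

Mixed DO = (18.3×7.45 + 2.72×1.64)/(18.3+2.72) = 140.8/21.02 = 6.698 mg/L.
Mixed L₀ = (18.3×4.07 + 2.72×182)/(21.02) = 569.5/21.02 = 27.09 mg/L.
Initial deficit D₀ = C_s − DO₀ = 9.65 − 6.698 = 2.952 mg/L.
D(1.35) = [0.337×27.09/(1.56−0.337)](e^(−0.337×1.35) − e^(−1.56×1.35)) + 2.952 e^(−1.56×1.35)
= 7.466 × (0.6345 − 0.1217) + 2.952 × 0.1217 = 4.187 mg/L.
DO = 9.65 − 4.187 = 5.463 mg/L.

DO ≈ 5.46 mg/L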